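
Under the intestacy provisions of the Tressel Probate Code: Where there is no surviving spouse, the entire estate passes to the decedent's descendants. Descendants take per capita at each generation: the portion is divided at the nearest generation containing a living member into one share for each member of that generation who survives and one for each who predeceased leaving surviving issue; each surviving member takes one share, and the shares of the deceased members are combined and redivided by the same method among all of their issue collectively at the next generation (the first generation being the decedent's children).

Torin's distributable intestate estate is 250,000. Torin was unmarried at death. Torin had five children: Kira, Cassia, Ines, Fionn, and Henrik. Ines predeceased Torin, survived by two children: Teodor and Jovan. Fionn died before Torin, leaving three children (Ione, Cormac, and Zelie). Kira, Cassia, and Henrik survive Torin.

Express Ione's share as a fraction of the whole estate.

The entire 250,000 passes to the descendants.
That amount (250,000) is divided at the children's generation into 5 shares of 50,000. Kira, Cassia, and Henrik each take 50,000. The 2 shares of the deceased (Ines and Fionn) are combined into a pool of 100,000.
That pool (100,000) is divided at the grandchildren's generation equally among Teodor, Jovan, Ione, Cormac, and Zelie: 20,000 each.

Ione receives 2/25 of the estate.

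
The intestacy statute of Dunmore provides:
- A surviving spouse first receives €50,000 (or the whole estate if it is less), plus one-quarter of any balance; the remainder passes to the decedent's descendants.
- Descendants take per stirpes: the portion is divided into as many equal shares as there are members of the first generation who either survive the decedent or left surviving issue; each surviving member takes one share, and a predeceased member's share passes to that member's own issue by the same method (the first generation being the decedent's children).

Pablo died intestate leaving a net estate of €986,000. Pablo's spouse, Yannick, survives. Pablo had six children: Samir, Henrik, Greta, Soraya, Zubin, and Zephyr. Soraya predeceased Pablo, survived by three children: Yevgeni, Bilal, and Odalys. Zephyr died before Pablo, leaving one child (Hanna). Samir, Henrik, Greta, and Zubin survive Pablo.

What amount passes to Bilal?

Bilal receives €39,000.

Yannick first takes €50,000, leaving a balance of €936,000. Yannick then takes one-quarter of the balance (€234,000), for a total of €284,000. The remaining €702,000 passes to the descendants.
The descendants' portion (€702,000) is divided into 6 shares of €117,000: Samir, Henrik, Greta, and Zubin each take €117,000; Soraya's €117,000 share passes to Soraya's issue; Zephyr's €117,000 share passes to Zephyr's issue.
Soraya's share (€117,000) is divided into 3 shares of €39,000: Yevgeni, Bilal, and Odalys each take €39,000.
Zephyr's share (€117,000) passes entirely to Hanna.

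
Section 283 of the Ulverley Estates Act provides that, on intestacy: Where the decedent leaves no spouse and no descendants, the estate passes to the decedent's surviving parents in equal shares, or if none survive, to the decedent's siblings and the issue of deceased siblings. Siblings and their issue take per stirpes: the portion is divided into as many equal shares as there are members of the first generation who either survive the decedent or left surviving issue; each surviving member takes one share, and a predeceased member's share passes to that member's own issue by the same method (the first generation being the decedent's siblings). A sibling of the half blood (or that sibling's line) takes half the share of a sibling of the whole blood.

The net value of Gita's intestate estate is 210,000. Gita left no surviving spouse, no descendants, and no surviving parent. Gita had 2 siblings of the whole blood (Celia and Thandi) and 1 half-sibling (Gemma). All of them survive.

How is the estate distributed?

Gemma: 42,000; Celia: 84,000; Thandi: 84,000

The entire 210,000 passes to the siblings and their issue.
Counting each half-blood sibling's line as half a unit, there are 5/2 units in 210,000, so one unit is 84,000. Whole-blood lines (Celia and Thandi) take 84,000 each; half-blood lines (Gemma) take 42,000 each.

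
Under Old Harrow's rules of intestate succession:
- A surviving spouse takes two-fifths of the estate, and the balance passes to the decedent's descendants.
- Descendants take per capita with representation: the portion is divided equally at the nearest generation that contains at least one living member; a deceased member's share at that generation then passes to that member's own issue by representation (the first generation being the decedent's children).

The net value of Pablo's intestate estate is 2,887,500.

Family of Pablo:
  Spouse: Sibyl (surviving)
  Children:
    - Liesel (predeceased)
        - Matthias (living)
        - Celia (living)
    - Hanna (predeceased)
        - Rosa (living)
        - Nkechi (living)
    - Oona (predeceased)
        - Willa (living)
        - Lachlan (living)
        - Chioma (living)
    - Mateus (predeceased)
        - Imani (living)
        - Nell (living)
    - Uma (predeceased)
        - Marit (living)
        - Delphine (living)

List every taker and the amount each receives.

Sibyl: 1,155,000; Matthias: 157,500; Celia: 157,500; Rosa: 157,500; Nkechi: 157,500; Willa: 157,500; Lachlan: 157,500; Chioma: 157,500; Imani: 157,500; Nell: 157,500; Marit: 157,500; Delphine: 157,500

Sibyl takes two-fifths of 2,887,500 = 1,155,000. The remaining 1,732,500 passes to the descendants.
No child survives, so the initial division is made at the grandchildren's generation.
The descendants' portion (1,732,500) is divided into 11 shares of 157,500: Matthias, Celia, Rosa, Nkechi, Willa, Lachlan, Chioma, Imani, Nell, Marit, and Delphine each take 157,500.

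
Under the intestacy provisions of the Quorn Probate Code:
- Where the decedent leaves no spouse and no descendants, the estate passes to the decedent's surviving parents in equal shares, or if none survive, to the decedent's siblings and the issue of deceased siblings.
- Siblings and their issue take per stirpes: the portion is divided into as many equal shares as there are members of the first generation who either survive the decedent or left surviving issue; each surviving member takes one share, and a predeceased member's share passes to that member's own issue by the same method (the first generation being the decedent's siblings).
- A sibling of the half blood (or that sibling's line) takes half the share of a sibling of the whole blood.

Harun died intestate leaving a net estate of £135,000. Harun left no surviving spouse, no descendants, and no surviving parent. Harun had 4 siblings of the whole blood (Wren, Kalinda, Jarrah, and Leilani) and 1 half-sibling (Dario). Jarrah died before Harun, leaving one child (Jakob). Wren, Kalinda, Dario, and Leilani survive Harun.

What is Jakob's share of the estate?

The entire £135,000 passes to the siblings and their issue.
Counting each half-blood sibling's line as half a unit, there are 9/2 units in £135,000, so one unit is £30,000. Whole-blood lines (Wren, Kalinda, Jarrah, and Leilani) take £30,000 each; half-blood lines (Dario) take £15,000 each.
Jarrah's share (£30,000) passes entirely to Jakob.

Jakob receives £30,000.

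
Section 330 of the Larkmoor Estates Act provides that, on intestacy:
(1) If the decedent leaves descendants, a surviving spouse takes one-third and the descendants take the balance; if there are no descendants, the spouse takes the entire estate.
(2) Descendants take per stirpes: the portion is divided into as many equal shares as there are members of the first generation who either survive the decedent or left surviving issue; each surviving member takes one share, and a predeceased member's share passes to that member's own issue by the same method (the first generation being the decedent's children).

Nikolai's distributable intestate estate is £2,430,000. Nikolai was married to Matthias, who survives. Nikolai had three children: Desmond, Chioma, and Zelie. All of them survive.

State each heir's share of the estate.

Matthias: £810,000; Desmond: £540,000; Chioma: £540,000; Zelie: £540,000

Matthias takes one-third of £2,430,000 = £810,000. The remaining £1,620,000 passes to the descendants.
The descendants' portion (£1,620,000) is divided into 3 shares of £540,000: Desmond, Chioma, and Zelie each take £540,000.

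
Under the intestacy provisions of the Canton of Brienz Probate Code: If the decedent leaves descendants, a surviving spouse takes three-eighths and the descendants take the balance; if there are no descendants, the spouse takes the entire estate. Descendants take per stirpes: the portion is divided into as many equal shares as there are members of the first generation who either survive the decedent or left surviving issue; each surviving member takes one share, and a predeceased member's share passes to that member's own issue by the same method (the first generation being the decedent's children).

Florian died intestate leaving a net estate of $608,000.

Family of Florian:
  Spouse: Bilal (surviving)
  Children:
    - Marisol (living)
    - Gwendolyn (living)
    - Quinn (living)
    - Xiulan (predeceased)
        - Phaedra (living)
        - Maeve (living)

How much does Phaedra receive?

Bilal takes three-eighths of $608,000 = $228,000. The remaining $380,000 passes to the descendants.
The descendants' portion ($380,000) is divided into 4 shares of $95,000: Marisol, Gwendolyn, and Quinn each take $95,000; Xiulan's $95,000 share passes to Xiulan's issue.
Xiulan's share ($95,000) is divided into 2 shares of $47,500: Phaedra and Maeve each take $47,500.

Phaedra receives $47,500.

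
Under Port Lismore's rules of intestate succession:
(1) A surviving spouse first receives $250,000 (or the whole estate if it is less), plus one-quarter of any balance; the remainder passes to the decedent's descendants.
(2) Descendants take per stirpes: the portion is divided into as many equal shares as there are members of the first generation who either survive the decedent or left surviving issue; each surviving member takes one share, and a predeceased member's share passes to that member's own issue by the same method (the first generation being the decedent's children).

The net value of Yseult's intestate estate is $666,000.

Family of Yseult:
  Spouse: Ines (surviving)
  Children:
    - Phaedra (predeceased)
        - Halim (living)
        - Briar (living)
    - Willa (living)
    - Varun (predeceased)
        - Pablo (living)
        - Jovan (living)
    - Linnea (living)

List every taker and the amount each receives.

Ines: $354,000; Halim: $39,000; Briar: $39,000; Willa: $78,000; Pablo: $39,000; Jovan: $39,000; Linnea: $78,000

Ines first takes $250,000, leaving a balance of $416,000. Ines then takes one-quarter of the balance ($104,000), for a total of $354,000. The remaining $312,000 passes to the descendants.
The descendants' portion ($312,000) is divided into 4 shares of $78,000: Willa and Linnea each take $78,000; Phaedra's $78,000 share passes to Phaedra's issue; Varun's $78,000 share passes to Varun's issue.
Phaedra's share ($78,000) is divided into 2 shares of $39,000: Halim and Briar each take $39,000.
Varun's share ($78,000) is divided into 2 shares of $39,000: Pablo and Jovan each take $39,000.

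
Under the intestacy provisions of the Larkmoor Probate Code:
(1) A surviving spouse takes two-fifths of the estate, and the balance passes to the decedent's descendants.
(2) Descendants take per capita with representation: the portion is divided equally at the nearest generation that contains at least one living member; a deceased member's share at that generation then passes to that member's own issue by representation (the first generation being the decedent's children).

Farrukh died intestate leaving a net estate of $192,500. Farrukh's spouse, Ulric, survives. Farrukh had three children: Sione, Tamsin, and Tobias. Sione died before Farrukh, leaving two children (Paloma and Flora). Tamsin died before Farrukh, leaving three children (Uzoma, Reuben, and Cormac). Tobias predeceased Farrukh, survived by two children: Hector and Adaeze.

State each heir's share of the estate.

Ulric: $77,000; Paloma: $16,500; Flora: $16,500; Uzoma: $16,500; Reuben: $16,500; Cormac: $16,500; Hector: $16,500; Adaeze: $16,500

Ulric takes two-fifths of $192,500 = $77,000. The remaining $115,500 passes to the descendants.
No child survives, so the initial division is made at the grandchildren's generation.
The descendants' portion ($115,500) is divided into 7 shares of $16,500: Paloma, Flora, Uzoma, Reuben, Cormac, Hector, and Adaeze each take $16,500.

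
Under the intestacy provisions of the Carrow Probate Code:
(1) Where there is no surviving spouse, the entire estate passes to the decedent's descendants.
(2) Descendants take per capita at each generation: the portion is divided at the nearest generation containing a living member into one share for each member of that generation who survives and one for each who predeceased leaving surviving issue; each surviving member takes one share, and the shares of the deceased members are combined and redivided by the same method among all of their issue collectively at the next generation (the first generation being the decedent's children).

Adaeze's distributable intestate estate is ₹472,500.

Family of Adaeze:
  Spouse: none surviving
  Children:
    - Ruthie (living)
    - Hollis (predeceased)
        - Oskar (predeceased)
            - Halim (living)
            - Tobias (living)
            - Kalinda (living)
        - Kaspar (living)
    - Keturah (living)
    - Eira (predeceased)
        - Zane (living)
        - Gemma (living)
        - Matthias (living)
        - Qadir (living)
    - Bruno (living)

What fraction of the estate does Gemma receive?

Gemma receives 1/15 of the estate.

The entire ₹472,500 passes to the descendants.
That amount (₹472,500) is divided at the children's generation into 5 shares of ₹94,500. Ruthie, Keturah, and Bruno each take ₹94,500. The 2 shares of the deceased (Hollis and Eira) are combined into a pool of ₹189,000.
That pool (₹189,000) is divided at the grandchildren's generation into 6 shares of ₹31,500. Kaspar, Zane, Gemma, Matthias, and Qadir each take ₹31,500. The remaining share for the deceased Oskar (₹31,500) is carried to the next generation.
That pool (₹31,500) is divided at the great-grandchildren's generation equally among Halim, Tobias, and Kalinda: ₹10,500 each.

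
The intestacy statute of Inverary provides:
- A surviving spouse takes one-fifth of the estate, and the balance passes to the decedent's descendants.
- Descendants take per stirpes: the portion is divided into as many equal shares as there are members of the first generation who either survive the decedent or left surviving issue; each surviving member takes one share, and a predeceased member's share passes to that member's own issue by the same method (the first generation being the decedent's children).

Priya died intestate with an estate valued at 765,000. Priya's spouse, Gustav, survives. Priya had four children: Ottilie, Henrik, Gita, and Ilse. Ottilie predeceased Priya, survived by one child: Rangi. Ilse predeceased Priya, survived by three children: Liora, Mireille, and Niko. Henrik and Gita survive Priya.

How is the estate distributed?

Gustav takes one-fifth of 765,000 = 153,000. The remaining 612,000 passes to the descendants.
The descendants' portion (612,000) is divided into 4 shares of 153,000: Henrik and Gita each take 153,000; Ottilie's 153,000 share passes to Ottilie's issue; Ilse's 153,000 share passes to Ilse's issue.
Ottilie's share (153,000) passes entirely to Rangi.
Ilse's share (153,000) is divided into 3 shares of 51,000: Liora, Mireille, and Niko each take 51,000.

Gustav: 153,000; Rangi: 153,000; Henrik: 153,000; Gita: 153,000; Liora: 51,000; Mireille: 51,000; Niko: 51,000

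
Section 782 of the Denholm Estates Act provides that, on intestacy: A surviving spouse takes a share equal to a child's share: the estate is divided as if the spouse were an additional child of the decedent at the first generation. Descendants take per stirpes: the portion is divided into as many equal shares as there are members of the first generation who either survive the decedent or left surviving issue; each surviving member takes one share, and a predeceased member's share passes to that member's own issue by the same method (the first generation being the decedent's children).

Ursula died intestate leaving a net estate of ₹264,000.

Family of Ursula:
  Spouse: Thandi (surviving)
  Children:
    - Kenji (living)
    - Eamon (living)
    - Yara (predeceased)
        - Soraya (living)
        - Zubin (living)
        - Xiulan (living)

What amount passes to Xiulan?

Xiulan receives ₹22,000.

The spouse counts as an additional share at the children's level, so there are 4 primary shares of ₹66,000. Thandi takes one such share (₹66,000).
The children's combined portion (₹198,000) is divided into 3 shares of ₹66,000: Kenji and Eamon each take ₹66,000; Yara's ₹66,000 share passes to Yara's issue.
Yara's share (₹66,000) is divided into 3 shares of ₹22,000: Soraya, Zubin, and Xiulan each take ₹22,000.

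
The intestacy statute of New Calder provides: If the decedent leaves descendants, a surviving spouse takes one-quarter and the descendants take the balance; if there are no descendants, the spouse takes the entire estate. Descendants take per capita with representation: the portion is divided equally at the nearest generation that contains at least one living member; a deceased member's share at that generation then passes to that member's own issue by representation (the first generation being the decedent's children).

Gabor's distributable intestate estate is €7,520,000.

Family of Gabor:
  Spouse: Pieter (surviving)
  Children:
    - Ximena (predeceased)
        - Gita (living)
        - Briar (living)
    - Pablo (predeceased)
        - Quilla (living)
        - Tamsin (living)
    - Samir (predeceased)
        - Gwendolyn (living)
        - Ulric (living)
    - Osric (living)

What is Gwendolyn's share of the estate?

Pieter takes one-quarter of €7,520,000 = €1,880,000. The remaining €5,640,000 passes to the descendants.
The descendants' portion (€5,640,000) is divided into 4 shares of €1,410,000: Osric takes €1,410,000; Ximena's €1,410,000 share passes to Ximena's issue; Pablo's €1,410,000 share passes to Pablo's issue; Samir's €1,410,000 share passes to Samir's issue.
Ximena's share (€1,410,000) is divided into 2 shares of €705,000: Gita and Briar each take €705,000.
Pablo's share (€1,410,000) is divided into 2 shares of €705,000: Quilla and Tamsin each take €705,000.
Samir's share (€1,410,000) is divided into 2 shares of €705,000: Gwendolyn and Ulric each take €705,000.

Gwendolyn receives €705,000.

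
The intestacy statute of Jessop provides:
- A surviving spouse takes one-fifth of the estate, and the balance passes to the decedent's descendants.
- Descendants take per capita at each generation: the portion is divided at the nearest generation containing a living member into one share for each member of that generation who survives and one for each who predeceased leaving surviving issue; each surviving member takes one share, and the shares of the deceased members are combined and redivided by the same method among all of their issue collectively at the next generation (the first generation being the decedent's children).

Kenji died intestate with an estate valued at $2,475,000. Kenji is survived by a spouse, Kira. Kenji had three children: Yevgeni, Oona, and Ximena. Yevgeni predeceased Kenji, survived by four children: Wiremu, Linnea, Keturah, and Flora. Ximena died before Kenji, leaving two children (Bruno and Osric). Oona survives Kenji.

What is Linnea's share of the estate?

Linnea receives $220,000.

Kira takes one-fifth of $2,475,000 = $495,000. The remaining $1,980,000 passes to the descendants.
The descendants' portion ($1,980,000) is divided at the children's generation into 3 shares of $660,000. Oona takes $660,000. The 2 shares of the deceased (Yevgeni and Ximena) are combined into a pool of $1,320,000.
That pool ($1,320,000) is divided at the grandchildren's generation equally among Wiremu, Linnea, Keturah, Flora, Bruno, and Osric: $220,000 each.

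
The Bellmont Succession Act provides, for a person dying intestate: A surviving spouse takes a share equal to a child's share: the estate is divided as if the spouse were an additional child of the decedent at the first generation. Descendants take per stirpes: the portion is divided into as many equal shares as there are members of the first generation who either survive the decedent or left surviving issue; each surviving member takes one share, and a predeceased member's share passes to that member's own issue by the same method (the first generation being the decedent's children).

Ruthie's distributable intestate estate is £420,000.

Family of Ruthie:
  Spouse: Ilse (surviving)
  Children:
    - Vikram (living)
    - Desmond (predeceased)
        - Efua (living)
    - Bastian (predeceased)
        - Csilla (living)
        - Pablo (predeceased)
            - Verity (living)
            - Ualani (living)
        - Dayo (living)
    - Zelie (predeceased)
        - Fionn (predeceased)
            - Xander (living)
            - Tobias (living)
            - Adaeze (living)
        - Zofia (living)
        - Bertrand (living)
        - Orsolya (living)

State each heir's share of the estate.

The spouse counts as an additional share at the children's level, so there are 5 primary shares of £84,000. Ilse takes one such share (£84,000).
The children's combined portion (£336,000) is divided into 4 shares of £84,000: Vikram takes £84,000; Desmond's £84,000 share passes to Desmond's issue; Bastian's £84,000 share passes to Bastian's issue; Zelie's £84,000 share passes to Zelie's issue.
Desmond's share (£84,000) passes entirely to Efua.
Bastian's share (£84,000) is divided into 3 shares of £28,000: Csilla and Dayo each take £28,000; Pablo's £28,000 share passes to Pablo's issue.
Pablo's share (£28,000) is divided into 2 shares of £14,000: Verity and Ualani each take £14,000.
Zelie's share (£84,000) is divided into 4 shares of £21,000: Zofia, Bertrand, and Orsolya each take £21,000; Fionn's £21,000 share passes to Fionn's issue.
Fionn's share (£21,000) is divided into 3 shares of £7,000: Xander, Tobias, and Adaeze each take £7,000.

Ilse: £84,000; Vikram: £84,000; Efua: £84,000; Csilla: £28,000; Verity: £14,000; Ualani: £14,000; Dayo: £28,000; Xander: £7,000; Tobias: £7,000; Adaeze: £7,000; Zofia: £21,000; Bertrand: £21,000; Orsolya: £21,000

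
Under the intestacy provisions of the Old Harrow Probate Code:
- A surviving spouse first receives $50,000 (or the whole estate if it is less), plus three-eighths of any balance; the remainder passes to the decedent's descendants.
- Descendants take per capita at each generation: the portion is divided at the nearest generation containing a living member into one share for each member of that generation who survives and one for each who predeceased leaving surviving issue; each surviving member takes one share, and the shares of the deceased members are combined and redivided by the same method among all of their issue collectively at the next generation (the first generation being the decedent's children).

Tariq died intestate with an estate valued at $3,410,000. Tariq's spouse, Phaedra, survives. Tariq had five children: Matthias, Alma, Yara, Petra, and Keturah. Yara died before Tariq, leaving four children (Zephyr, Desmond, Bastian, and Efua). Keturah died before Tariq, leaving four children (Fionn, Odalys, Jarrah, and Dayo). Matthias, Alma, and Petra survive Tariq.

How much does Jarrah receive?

Jarrah receives $105,000.

Phaedra first takes $50,000, leaving a balance of $3,360,000. Phaedra then takes three-eighths of the balance ($1,260,000), for a total of $1,310,000. The remaining $2,100,000 passes to the descendants.
The descendants' portion ($2,100,000) is divided at the children's generation into 5 shares of $420,000. Matthias, Alma, and Petra each take $420,000. The 2 shares of the deceased (Yara and Keturah) are combined into a pool of $840,000.
That pool ($840,000) is divided at the grandchildren's generation equally among Zephyr, Desmond, Bastian, Efua, Fionn, Odalys, Jarrah, and Dayo: $105,000 each.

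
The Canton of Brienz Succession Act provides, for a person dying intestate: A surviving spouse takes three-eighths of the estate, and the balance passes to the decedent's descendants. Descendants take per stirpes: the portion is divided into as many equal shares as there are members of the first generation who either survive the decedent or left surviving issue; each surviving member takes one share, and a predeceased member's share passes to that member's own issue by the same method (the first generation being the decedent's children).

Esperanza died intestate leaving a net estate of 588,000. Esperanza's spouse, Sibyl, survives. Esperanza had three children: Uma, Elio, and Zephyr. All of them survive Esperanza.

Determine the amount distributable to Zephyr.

Zephyr receives 122,500.

Sibyl takes three-eighths of 588,000 = 220,500. The remaining 367,500 passes to the descendants.
The descendants' portion (367,500) is divided into 3 shares of 122,500: Uma, Elio, and Zephyr each take 122,500.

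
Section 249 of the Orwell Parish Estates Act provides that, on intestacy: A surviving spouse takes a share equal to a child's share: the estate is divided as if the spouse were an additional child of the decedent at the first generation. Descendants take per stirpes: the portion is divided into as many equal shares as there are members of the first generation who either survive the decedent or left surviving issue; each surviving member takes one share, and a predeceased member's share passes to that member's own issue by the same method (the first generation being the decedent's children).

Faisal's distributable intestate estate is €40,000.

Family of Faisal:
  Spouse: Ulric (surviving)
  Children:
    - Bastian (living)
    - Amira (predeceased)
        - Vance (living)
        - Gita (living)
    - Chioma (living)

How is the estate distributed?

The spouse counts as an additional share at the children's level, so there are 4 primary shares of €10,000. Ulric takes one such share (€10,000).
The children's combined portion (€30,000) is divided into 3 shares of €10,000: Bastian and Chioma each take €10,000; Amira's €10,000 share passes to Amira's issue.
Amira's share (€10,000) is divided into 2 shares of €5,000: Vance and Gita each take €5,000.

Ulric: €10,000; Bastian: €10,000; Vance: €5,000; Gita: €5,000; Chioma: €10,000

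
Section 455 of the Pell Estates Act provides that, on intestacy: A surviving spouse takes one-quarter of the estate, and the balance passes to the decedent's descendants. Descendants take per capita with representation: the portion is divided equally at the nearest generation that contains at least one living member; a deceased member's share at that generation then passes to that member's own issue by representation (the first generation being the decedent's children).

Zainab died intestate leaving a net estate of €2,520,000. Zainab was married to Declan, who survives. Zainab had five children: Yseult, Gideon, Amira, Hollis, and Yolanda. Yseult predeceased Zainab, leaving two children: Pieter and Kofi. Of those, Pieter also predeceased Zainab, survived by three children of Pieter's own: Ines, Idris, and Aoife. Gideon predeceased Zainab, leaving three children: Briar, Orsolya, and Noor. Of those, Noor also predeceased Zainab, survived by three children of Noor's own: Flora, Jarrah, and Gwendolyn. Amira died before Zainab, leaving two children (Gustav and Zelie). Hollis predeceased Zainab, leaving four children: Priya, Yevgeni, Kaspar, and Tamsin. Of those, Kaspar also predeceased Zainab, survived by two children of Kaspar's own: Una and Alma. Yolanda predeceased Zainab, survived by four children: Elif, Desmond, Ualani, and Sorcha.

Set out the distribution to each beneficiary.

Declan: €630,000; Ines: €42,000; Idris: €42,000; Aoife: €42,000; Kofi: €126,000; Briar: €126,000; Orsolya: €126,000; Flora: €42,000; Jarrah: €42,000; Gwendolyn: €42,000; Gustav: €126,000; Zelie: €126,000; Priya: €126,000; Yevgeni: €126,000; Una: €63,000; Alma: €63,000; Tamsin: €126,000; Elif: €126,000; Desmond: €126,000; Ualani: €126,000; Sorcha: €126,000

Declan takes one-quarter of €2,520,000 = €630,000. The remaining €1,890,000 passes to the descendants.
No child survives, so the initial division is made at the grandchildren's generation.
The descendants' portion (€1,890,000) is divided into 15 shares of €126,000: Kofi, Briar, Orsolya, Gustav, Zelie, Priya, Yevgeni, Tamsin, Elif, Desmond, Ualani, and Sorcha each take €126,000; Pieter's €126,000 share passes to Pieter's issue; Noor's €126,000 share passes to Noor's issue; Kaspar's €126,000 share passes to Kaspar's issue.
Pieter's share (€126,000) is divided into 3 shares of €42,000: Ines, Idris, and Aoife each take €42,000.
Noor's share (€126,000) is divided into 3 shares of €42,000: Flora, Jarrah, and Gwendolyn each take €42,000.
Kaspar's share (€126,000) is divided into 2 shares of €63,000: Una and Alma each take €63,000.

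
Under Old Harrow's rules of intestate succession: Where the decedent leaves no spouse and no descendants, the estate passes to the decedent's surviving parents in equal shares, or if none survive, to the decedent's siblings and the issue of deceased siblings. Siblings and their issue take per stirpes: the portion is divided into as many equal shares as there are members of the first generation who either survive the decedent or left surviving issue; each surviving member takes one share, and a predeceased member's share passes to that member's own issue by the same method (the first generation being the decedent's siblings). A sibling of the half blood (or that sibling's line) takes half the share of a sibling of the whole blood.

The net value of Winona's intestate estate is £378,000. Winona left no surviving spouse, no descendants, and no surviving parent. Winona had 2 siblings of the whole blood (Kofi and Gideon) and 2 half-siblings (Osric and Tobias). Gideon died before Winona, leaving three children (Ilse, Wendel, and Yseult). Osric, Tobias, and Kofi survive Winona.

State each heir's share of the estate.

Osric: £63,000; Tobias: £63,000; Kofi: £126,000; Ilse: £42,000; Wendel: £42,000; Yseult: £42,000

The entire £378,000 passes to the siblings and their issue.
Counting each half-blood sibling's line as half a unit, there are 3 units in £378,000, so one unit is £126,000. Whole-blood lines (Kofi and Gideon) take £126,000 each; half-blood lines (Osric and Tobias) take £63,000 each.
Gideon's share (£126,000) is divided into 3 shares of £42,000: Ilse, Wendel, and Yseult each take £42,000.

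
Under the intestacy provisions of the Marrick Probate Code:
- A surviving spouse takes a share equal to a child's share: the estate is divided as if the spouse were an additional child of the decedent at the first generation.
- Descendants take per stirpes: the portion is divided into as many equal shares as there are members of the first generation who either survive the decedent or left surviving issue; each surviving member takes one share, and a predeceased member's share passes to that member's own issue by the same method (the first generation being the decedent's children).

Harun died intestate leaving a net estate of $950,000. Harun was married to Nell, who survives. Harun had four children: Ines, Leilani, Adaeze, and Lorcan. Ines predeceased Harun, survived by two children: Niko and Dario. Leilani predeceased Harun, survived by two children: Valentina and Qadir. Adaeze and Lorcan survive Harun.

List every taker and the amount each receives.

The spouse counts as an additional share at the children's level, so there are 5 primary shares of $190,000. Nell takes one such share ($190,000).
The children's combined portion ($760,000) is divided into 4 shares of $190,000: Adaeze and Lorcan each take $190,000; Ines's $190,000 share passes to Ines's issue; Leilani's $190,000 share passes to Leilani's issue.
Ines's share ($190,000) is divided into 2 shares of $95,000: Niko and Dario each take $95,000.
Leilani's share ($190,000) is divided into 2 shares of $95,000: Valentina and Qadir each take $95,000.

Nell: $190,000; Niko: $95,000; Dario: $95,000; Valentina: $95,000; Qadir: $95,000; Adaeze: $190,000; Lorcan: $190,000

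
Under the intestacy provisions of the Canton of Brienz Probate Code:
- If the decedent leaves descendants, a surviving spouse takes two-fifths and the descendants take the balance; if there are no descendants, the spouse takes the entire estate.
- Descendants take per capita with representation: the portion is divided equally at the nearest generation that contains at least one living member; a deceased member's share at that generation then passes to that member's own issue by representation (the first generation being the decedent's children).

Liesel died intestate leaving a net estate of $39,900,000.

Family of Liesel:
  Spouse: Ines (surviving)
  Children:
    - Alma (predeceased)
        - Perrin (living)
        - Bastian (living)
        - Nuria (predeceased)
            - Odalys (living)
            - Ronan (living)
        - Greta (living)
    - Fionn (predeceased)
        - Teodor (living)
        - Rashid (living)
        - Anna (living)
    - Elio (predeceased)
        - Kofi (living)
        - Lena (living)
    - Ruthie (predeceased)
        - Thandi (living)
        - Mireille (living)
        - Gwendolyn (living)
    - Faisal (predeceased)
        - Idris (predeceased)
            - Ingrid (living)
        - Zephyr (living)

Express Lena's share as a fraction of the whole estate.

Ines takes two-fifths of $39,900,000 = $15,960,000. The remaining $23,940,000 passes to the descendants.
No child survives, so the initial division is made at the grandchildren's generation.
The descendants' portion ($23,940,000) is divided into 14 shares of $1,710,000: Perrin, Bastian, Greta, Teodor, Rashid, Anna, Kofi, Lena, Thandi, Mireille, Gwendolyn, and Zephyr each take $1,710,000; Nuria's $1,710,000 share passes to Nuria's issue; Idris's $1,710,000 share passes to Idris's issue.
Nuria's share ($1,710,000) is divided into 2 shares of $855,000: Odalys and Ronan each take $855,000.
Idris's share ($1,710,000) passes entirely to Ingrid.

Lena receives 3/70 of the estate.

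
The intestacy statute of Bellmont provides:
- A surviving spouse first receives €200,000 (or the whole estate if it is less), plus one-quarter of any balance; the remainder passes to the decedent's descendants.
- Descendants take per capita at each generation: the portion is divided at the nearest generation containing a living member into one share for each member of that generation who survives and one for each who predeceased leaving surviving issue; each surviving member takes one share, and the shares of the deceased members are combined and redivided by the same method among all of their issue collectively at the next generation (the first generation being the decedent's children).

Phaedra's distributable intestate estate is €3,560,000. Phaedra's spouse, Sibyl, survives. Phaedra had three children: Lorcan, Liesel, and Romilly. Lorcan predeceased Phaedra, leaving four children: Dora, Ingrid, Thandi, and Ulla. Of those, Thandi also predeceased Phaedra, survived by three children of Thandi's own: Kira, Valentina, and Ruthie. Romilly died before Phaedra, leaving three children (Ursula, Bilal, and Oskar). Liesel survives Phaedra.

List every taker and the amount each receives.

Sibyl first takes €200,000, leaving a balance of €3,360,000. Sibyl then takes one-quarter of the balance (€840,000), for a total of €1,040,000. The remaining €2,520,000 passes to the descendants.
The descendants' portion (€2,520,000) is divided at the children's generation into 3 shares of €840,000. Liesel takes €840,000. The 2 shares of the deceased (Lorcan and Romilly) are combined into a pool of €1,680,000.
That pool (€1,680,000) is divided at the grandchildren's generation into 7 shares of €240,000. Dora, Ingrid, Ulla, Ursula, Bilal, and Oskar each take €240,000. The remaining share for the deceased Thandi (€240,000) is carried to the next generation.
That pool (€240,000) is divided at the great-grandchildren's generation equally among Kira, Valentina, and Ruthie: €80,000 each.

Sibyl: €1,040,000; Dora: €240,000; Ingrid: €240,000; Kira: €80,000; Valentina: €80,000; Ruthie: €80,000; Ulla: €240,000; Liesel: €840,000; Ursula: €240,000; Bilal: €240,000; Oskar: €240,000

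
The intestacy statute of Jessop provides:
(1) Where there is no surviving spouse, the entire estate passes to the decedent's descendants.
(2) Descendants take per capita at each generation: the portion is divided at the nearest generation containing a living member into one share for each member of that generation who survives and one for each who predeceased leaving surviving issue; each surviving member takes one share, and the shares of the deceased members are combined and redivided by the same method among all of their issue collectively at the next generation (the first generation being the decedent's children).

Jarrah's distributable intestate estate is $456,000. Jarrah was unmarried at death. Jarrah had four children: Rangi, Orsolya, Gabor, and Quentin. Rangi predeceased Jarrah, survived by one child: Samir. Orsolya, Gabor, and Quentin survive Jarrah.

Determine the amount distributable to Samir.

The entire $456,000 passes to the descendants.
That amount ($456,000) is divided at the children's generation into 4 shares of $114,000. Orsolya, Gabor, and Quentin each take $114,000. The remaining share for the deceased Rangi ($114,000) is carried to the next generation.
That pool ($114,000) passes entirely to Samir, the sole taker at the grandchildren's generation.

Samir receives $114,000.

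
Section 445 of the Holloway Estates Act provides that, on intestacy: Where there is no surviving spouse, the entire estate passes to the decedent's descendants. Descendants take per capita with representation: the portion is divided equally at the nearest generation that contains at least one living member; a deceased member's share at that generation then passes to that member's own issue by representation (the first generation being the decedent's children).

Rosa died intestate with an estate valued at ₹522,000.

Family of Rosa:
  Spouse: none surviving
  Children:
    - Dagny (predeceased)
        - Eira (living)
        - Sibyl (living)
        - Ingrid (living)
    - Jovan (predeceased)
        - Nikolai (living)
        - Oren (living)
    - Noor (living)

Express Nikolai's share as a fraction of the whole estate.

The entire ₹522,000 passes to the descendants.
That amount (₹522,000) is divided into 3 shares of ₹174,000: Noor takes ₹174,000; Dagny's ₹174,000 share passes to Dagny's issue; Jovan's ₹174,000 share passes to Jovan's issue.
Dagny's share (₹174,000) is divided into 3 shares of ₹58,000: Eira, Sibyl, and Ingrid each take ₹58,000.
Jovan's share (₹174,000) is divided into 2 shares of ₹87,000: Nikolai and Oren each take ₹87,000.

Nikolai receives 1/6 of the estate.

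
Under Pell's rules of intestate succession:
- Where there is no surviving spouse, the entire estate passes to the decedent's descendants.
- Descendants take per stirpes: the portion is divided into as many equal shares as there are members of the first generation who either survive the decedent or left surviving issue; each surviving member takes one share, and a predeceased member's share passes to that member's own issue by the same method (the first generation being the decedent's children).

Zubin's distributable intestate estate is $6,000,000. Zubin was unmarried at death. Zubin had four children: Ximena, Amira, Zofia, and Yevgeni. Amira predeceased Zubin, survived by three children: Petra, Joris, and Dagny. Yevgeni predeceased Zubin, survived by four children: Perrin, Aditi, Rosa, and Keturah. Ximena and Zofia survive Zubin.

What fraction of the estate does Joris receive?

The entire $6,000,000 passes to the descendants.
That amount ($6,000,000) is divided into 4 shares of $1,500,000: Ximena and Zofia each take $1,500,000; Amira's $1,500,000 share passes to Amira's issue; Yevgeni's $1,500,000 share passes to Yevgeni's issue.
Amira's share ($1,500,000) is divided into 3 shares of $500,000: Petra, Joris, and Dagny each take $500,000.
Yevgeni's share ($1,500,000) is divided into 4 shares of $375,000: Perrin, Aditi, Rosa, and Keturah each take $375,000.

Joris receives 1/12 of the estate.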